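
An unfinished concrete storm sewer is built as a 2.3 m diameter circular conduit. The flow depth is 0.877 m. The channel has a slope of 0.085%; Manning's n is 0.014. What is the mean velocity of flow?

For a circular section of diameter D = 2.3 m at depth y = 0.877 m, the central angle is θ = 2 arccos(1 − 2y/D) = 2.662 rad. Then A = (D²/8)(θ − sin θ) = 1.455 m² and P = Dθ/2 = 3.062 m.
Hydraulic radius R = A/P = 1.455/3.062 = 0.4754 m.
From Manning's equation, V = (1/n) R^(2/3) S^(1/2) = (1/0.014) × 0.4754^(2/3) × 0.00085^(1/2) = 1.27 m/s.

V = 1.27 m/s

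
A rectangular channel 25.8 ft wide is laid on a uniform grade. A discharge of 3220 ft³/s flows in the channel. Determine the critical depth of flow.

For a rectangular channel, critical depth y_c = (q²/g)^(1/3) where q = Q/b = 3220/25.8 = 124.8 ft²/s.
So y_c = (124.8²/32.2)^(1/3) = 7.85 ft.

y_c = 7.85 ft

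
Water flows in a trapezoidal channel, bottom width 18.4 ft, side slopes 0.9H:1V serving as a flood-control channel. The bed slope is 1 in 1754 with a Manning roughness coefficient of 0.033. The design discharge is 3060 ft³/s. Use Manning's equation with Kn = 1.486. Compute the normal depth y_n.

Manning's equation rearranged: A R^(2/3) = nQ / (1.486·√S) = 0.033 × 3060 / (1.486 × √0.0005701) = 2846.
At y = 21.1 ft: A R^(2/3) = 3782 — over.
At y = 16.1 ft: A R^(2/3) = 2219 — short.
At y = 18.3 ft: A R^(2/3) = 2849 — ≈ 2846.

y_n = 18.3 ft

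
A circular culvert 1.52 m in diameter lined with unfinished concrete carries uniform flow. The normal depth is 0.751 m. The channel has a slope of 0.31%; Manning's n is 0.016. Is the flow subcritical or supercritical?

For a circular section of diameter D = 1.52 m at depth y = 0.751 m, the central angle is θ = 2 arccos(1 − 2y/D) = 3.118 rad. Then A = (D²/8)(θ − sin θ) = 0.8936 m² and P = Dθ/2 = 2.37 m.
Hydraulic radius R = A/P = 0.8936/2.37 = 0.3771 m.
V = (1/n) R^(2/3) √S = (1/0.016) × 0.3771^(2/3) × √0.0031 = 1.816 m/s. Hydraulic depth D_h = A/T = 0.8936/1.52 = 0.5879 m.
Froude number Fr = V/√(g·D_h) = 1.816/√(9.81×0.5879) = 0.756, which is less than 1, so the flow is subcritical.

subcritical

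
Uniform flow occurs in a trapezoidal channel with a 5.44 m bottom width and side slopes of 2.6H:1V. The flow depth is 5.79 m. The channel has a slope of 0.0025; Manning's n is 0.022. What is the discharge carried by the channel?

With bottom width b = 5.44 m and side slope z = 2.6: A = (b + zy)y = (5.44 + 2.6×5.79)×5.79 = 118.7 m²; P = b + 2y√(1+z²) = 5.44 + 2×5.79×2.786 = 37.7 m.
Hydraulic radius R = A/P = 118.7/37.7 = 3.148 m.
Manning's equation: Q = (1/n) A R^(2/3) S^(1/2) = (1/0.022) × 118.7 × 3.148^(2/3) × 0.0025^(1/2) = 579 m³/s.

Q = 579 m³/s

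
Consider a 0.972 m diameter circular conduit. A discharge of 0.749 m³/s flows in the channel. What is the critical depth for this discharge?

y_c = 0.497 m

At critical depth, Q² T / (g A³) = 1, i.e. A³/T = Q²/g = 0.749²/9.81 = 0.05719.
At y = 0.361 m: A³/T = 0.01681 — low.
At y = 0.567 m: A³/T = 0.09469 — high.
At y = 0.497 m: A³/T = 0.05723 — matches.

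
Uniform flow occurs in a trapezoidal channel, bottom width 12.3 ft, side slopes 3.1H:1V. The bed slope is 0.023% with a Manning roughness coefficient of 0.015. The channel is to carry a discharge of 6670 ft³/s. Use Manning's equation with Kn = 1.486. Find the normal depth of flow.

Manning's equation rearranged: A R^(2/3) = nQ / (1.486·√S) = 0.015 × 6670 / (1.486 × √0.00023) = 4440.
At y = 19.9 ft: A R^(2/3) = 7003 — over.
At y = 16.5 ft: A R^(2/3) = 4442 — ≈ 4440.

y_n = 16.5 ft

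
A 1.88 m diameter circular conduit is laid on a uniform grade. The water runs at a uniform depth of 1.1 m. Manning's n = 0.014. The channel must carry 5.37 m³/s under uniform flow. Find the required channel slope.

For a circular section of diameter D = 1.88 m at depth y = 1.1 m, the central angle is θ = 2 arccos(1 − 2y/D) = 3.484 rad. Then A = (D²/8)(θ − sin θ) = 1.687 m² and P = Dθ/2 = 3.275 m.
Hydraulic radius R = A/P = 1.687/3.275 = 0.5153 m.
From Manning's equation, S = [nQ / (1 A R^(2/3))]² = [0.014 × 5.37 / (1 × 1.687 × 0.5153^(2/3))]² = 0.00481.

S = 0.00481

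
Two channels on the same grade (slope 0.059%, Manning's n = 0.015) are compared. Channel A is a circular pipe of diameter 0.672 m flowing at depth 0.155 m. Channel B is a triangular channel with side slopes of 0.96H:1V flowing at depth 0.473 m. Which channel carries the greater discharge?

Channel A: For a circular section of diameter D = 0.672 m at depth y = 0.155 m, the central angle is θ = 2 arccos(1 − 2y/D) = 2.004 rad. Then A = (D²/8)(θ − sin θ) = 0.06187 m² and P = Dθ/2 = 0.6733 m. Hydraulic radius R = A/P = 0.06187/0.6733 = 0.0919 m. Q_A = (1/0.015)·0.06187·0.0919^(2/3)·√0.00059 = 0.0204 m³/s.
Channel B: For a triangular section with side slope z = 0.96: A = zy² = 0.96×0.473² = 0.2148 m²; P = 2y√(1+z²) = 2×0.473×1.386 = 1.311 m. Hydraulic radius R = A/P = 0.2148/1.311 = 0.1638 m. Q_B = (1/0.015)·0.2148·0.1638^(2/3)·√0.00059 = 0.1041 m³/s.
Q_A = 0.0204 m³/s vs Q_B = 0.1041 m³/s, so channel B carries more.

channel B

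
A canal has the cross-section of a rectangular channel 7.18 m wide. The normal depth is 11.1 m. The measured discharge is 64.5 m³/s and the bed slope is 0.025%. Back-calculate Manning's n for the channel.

Flow area A = b·y = 7.18 × 11.1 = 79.7 m². Wetted perimeter P = b + 2y = 7.18 + 2×11.1 = 29.38 m.
Hydraulic radius R = A/P = 79.7/29.38 = 2.713 m.
Rearranging Manning's equation: n = (1/Q) A R^(2/3) S^(1/2) = (1/64.5) × 79.7 × 2.713^(2/3) × √0.00025 = 0.038.

n = 0.038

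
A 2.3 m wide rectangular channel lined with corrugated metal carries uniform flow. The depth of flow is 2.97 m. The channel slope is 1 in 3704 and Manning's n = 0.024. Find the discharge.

Q = 4.13 m³/s

Flow area A = b·y = 2.3 × 2.97 = 6.831 m². Wetted perimeter P = b + 2y = 2.3 + 2×2.97 = 8.24 m.
Hydraulic radius R = A/P = 6.831/8.24 = 0.829 m.
Manning's equation: Q = (1/n) A R^(2/3) S^(1/2) = (1/0.024) × 6.831 × 0.829^(2/3) × 0.00027^(1/2) = 4.13 m³/s.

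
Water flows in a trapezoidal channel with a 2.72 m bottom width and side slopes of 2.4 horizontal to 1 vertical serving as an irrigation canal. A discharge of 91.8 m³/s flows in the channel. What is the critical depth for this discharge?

At critical depth, Q² T / (g A³) = 1, i.e. A³/T = Q²/g = 91.8²/9.81 = 859.
Trying y = 3.12 m: A³/T = 1826 — high.
Trying y = 2.25 m: A³/T = 451.1 — low.
Trying y = 2.62 m: A³/T = 859.4 — ≈ 859.

y_c = 2.62 m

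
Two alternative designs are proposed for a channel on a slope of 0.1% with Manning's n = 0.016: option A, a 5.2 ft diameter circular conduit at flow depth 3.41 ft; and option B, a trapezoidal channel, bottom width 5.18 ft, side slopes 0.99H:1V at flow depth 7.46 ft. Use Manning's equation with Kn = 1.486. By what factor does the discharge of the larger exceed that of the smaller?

Channel A: For a circular section of diameter D = 5.2 ft at depth y = 3.41 ft, the central angle is θ = 2 arccos(1 − 2y/D) = 3.775 rad. Then A = (D²/8)(θ − sin θ) = 14.76 ft² and P = Dθ/2 = 9.816 ft. Hydraulic radius R = A/P = 14.76/9.816 = 1.504 ft. Q_A = (1.486/0.016)·14.76·1.504^(2/3)·√0.001 = 56.91 ft³/s.
Channel B: With bottom width b = 5.18 ft and side slope z = 0.99: A = (b + zy)y = (5.18 + 0.99×7.46)×7.46 = 93.74 ft²; P = b + 2y√(1+z²) = 5.18 + 2×7.46×1.407 = 26.17 ft. Hydraulic radius R = A/P = 93.74/26.17 = 3.581 ft. Q_B = (1.486/0.016)·93.74·3.581^(2/3)·√0.001 = 644.4 ft³/s.
The larger discharge is 644.4 ft³/s and the smaller is 56.91 ft³/s; the ratio is 11.3.

11.3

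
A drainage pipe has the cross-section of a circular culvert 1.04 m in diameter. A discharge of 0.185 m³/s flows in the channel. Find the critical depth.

y_c = 0.236 m

At critical depth, Q² T / (g A³) = 1, i.e. A³/T = Q²/g = 0.185²/9.81 = 0.003489.
Trying y = 0.28 m: A³/T = 0.006786 — too large.
Trying y = 0.162 m: A³/T = 0.0007969 — too small.
Trying y = 0.236 m: A³/T = 0.003485 — matches.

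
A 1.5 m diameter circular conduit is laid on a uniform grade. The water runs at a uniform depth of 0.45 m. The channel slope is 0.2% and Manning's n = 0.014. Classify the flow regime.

For a circular section of diameter D = 1.5 m at depth y = 0.45 m, the central angle is θ = 2 arccos(1 − 2y/D) = 2.319 rad. Then A = (D²/8)(θ − sin θ) = 0.4459 m² and P = Dθ/2 = 1.739 m.
Hydraulic radius R = A/P = 0.4459/1.739 = 0.2564 m.
V = (1/n) R^(2/3) √S = (1/0.014) × 0.2564^(2/3) × √0.002 = 1.289 m/s. Hydraulic depth D_h = A/T = 0.4459/1.375 = 0.3243 m.
Froude number Fr = V/√(g·D_h) = 1.289/√(9.81×0.3243) = 0.723, which is less than 1, so the flow is subcritical.

subcritical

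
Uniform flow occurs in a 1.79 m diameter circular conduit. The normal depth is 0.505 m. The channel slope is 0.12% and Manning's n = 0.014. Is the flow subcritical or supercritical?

subcritical

For a circular section of diameter D = 1.79 m at depth y = 0.505 m, the central angle is θ = 2 arccos(1 − 2y/D) = 2.24 rad. Then A = (D²/8)(θ − sin θ) = 0.5829 m² and P = Dθ/2 = 2.005 m.
Hydraulic radius R = A/P = 0.5829/2.005 = 0.2908 m.
V = (1/n) R^(2/3) √S = (1/0.014) × 0.2908^(2/3) × √0.0012 = 1.086 m/s. Hydraulic depth D_h = A/T = 0.5829/1.611 = 0.3618 m.
Froude number Fr = V/√(g·D_h) = 1.086/√(9.81×0.3618) = 0.576, which is less than 1, so the flow is subcritical.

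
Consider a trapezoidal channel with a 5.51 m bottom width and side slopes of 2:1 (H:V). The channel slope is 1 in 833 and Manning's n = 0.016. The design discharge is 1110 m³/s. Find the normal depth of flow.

Manning's equation rearranged: A R^(2/3) = nQ / (1·√S) = 0.016 × 1110 / (√0.0012) = 512.6.
Try y = 9.9 m: A R^(2/3) = 735.9 — over.
Try y = 7.36 m: A R^(2/3) = 367.3 — short.
Try y = 8.49 m: A R^(2/3) = 512.1 — ≈ 512.6.

y_n = 8.49 m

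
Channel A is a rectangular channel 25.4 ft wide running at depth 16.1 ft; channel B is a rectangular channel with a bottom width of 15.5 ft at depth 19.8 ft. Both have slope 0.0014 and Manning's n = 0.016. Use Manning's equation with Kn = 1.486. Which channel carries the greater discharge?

channel A

Channel A: Flow area A = b·y = 25.4 × 16.1 = 408.9 ft². Wetted perimeter P = b + 2y = 25.4 + 2×16.1 = 57.6 ft. Hydraulic radius R = A/P = 408.9/57.6 = 7.1 ft. Q_A = (1.486/0.016)·408.9·7.1^(2/3)·√0.0014 = 5249 ft³/s.
Channel B: Flow area A = b·y = 15.5 × 19.8 = 306.9 ft². Wetted perimeter P = b + 2y = 15.5 + 2×19.8 = 55.1 ft. Hydraulic radius R = A/P = 306.9/55.1 = 5.57 ft. Q_B = (1.486/0.016)·306.9·5.57^(2/3)·√0.0014 = 3351 ft³/s.
Q_A = 5249 ft³/s vs Q_B = 3351 ft³/s, so channel A carries more.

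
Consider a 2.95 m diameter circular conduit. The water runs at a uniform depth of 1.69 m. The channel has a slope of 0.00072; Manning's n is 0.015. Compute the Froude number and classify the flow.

subcritical

For a circular section of diameter D = 2.95 m at depth y = 1.69 m, the central angle is θ = 2 arccos(1 − 2y/D) = 3.434 rad. Then A = (D²/8)(θ − sin θ) = 4.049 m² and P = Dθ/2 = 5.065 m.
Hydraulic radius R = A/P = 4.049/5.065 = 0.7994 m.
V = (1/n) R^(2/3) √S = (1/0.015) × 0.7994^(2/3) × √0.00072 = 1.541 m/s. Hydraulic depth D_h = A/T = 4.049/2.918 = 1.388 m.
Froude number Fr = V/√(g·D_h) = 1.541/√(9.81×1.388) = 0.418, which is less than 1, so the flow is subcritical.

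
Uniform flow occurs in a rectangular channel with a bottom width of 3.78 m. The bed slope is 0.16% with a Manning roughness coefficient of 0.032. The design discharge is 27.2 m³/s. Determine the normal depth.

y_n = 4.71 m

Manning's equation rearranged: A R^(2/3) = nQ / (1·√S) = 0.032 × 27.2 / (√0.0016) = 21.76.
At y = 3.86 m: A R^(2/3) = 17.1 — low.
At y = 5.93 m: A R^(2/3) = 28.49 — high.
At y = 4.71 m: A R^(2/3) = 21.73 — ≈ 21.76.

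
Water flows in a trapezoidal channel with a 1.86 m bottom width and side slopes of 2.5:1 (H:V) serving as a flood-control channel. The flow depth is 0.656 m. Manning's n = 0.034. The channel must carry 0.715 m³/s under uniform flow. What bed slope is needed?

With bottom width b = 1.86 m and side slope z = 2.5: A = (b + zy)y = (1.86 + 2.5×0.656)×0.656 = 2.296 m²; P = b + 2y√(1+z²) = 1.86 + 2×0.656×2.693 = 5.393 m.
Hydraulic radius R = A/P = 2.296/5.393 = 0.4258 m.
From Manning's equation, S = [nQ / (1 A R^(2/3))]² = [0.034 × 0.715 / (1 × 2.296 × 0.4258^(2/3))]² = 0.00035.

S = 0.00035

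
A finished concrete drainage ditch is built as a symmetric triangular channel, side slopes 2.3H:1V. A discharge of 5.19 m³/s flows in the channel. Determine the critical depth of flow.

y_c = 1.01 m

At critical depth, Q² T / (g A³) = 1, i.e. A³/T = Q²/g = 5.19²/9.81 = 2.746.
Try y = 1.24 m: A³/T = 7.754 — high.
Try y = 0.858 m: A³/T = 1.23 — low.
Try y = 1.01 m: A³/T = 2.78 — close enough.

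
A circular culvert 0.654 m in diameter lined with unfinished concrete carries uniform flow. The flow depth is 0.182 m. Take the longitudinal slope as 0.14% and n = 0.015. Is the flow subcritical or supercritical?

subcritical

For a circular section of diameter D = 0.654 m at depth y = 0.182 m, the central angle is θ = 2 arccos(1 − 2y/D) = 2.223 rad. Then A = (D²/8)(θ − sin θ) = 0.07634 m² and P = Dθ/2 = 0.7268 m.
Hydraulic radius R = A/P = 0.07634/0.7268 = 0.105 m.
V = (1/n) R^(2/3) √S = (1/0.015) × 0.105^(2/3) × √0.0014 = 0.5553 m/s. Hydraulic depth D_h = A/T = 0.07634/0.5862 = 0.1302 m.
Froude number Fr = V/√(g·D_h) = 0.5553/√(9.81×0.1302) = 0.491, which is less than 1, so the flow is subcritical.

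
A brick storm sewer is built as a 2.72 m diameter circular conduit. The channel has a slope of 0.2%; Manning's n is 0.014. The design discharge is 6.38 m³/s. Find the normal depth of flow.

Manning's equation rearranged: A R^(2/3) = nQ / (1·√S) = 0.014 × 6.38 / (√0.002) = 1.997.
Try y = 0.901 m: A R^(2/3) = 1.064 — low.
Try y = 1.41 m: A R^(2/3) = 2.387 — high.
Try y = 1.27 m: A R^(2/3) = 1.997 — ≈ 1.997.

y_n = 1.27 m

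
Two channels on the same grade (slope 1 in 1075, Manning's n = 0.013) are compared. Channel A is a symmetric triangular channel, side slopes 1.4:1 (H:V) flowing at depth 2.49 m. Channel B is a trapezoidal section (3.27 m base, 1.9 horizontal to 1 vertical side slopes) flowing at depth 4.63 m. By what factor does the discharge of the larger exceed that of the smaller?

11.5

Channel A: For a triangular section with side slope z = 1.4: A = zy² = 1.4×2.49² = 8.68 m²; P = 2y√(1+z²) = 2×2.49×1.72 = 8.568 m. Hydraulic radius R = A/P = 8.68/8.568 = 1.013 m. Q_A = (1/0.013)·8.68·1.013^(2/3)·√0.0009302 = 20.54 m³/s.
Channel B: With bottom width b = 3.27 m and side slope z = 1.9: A = (b + zy)y = (3.27 + 1.9×4.63)×4.63 = 55.87 m²; P = b + 2y√(1+z²) = 3.27 + 2×4.63×2.147 = 23.15 m. Hydraulic radius R = A/P = 55.87/23.15 = 2.413 m. Q_B = (1/0.013)·55.87·2.413^(2/3)·√0.0009302 = 235.8 m³/s.
The larger discharge is 235.8 m³/s and the smaller is 20.54 m³/s; the ratio is 11.5.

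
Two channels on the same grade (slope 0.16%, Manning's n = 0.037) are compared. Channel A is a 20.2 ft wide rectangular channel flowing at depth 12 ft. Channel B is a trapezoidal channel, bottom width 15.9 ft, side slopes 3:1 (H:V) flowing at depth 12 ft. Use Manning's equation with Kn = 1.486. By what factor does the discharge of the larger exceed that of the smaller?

Channel A: Flow area A = b·y = 20.2 × 12 = 242.4 ft². Wetted perimeter P = b + 2y = 20.2 + 2×12 = 44.2 ft. Hydraulic radius R = A/P = 242.4/44.2 = 5.484 ft. Q_A = (1.486/0.037)·242.4·5.484^(2/3)·√0.0016 = 1211 ft³/s.
Channel B: With bottom width b = 15.9 ft and side slope z = 3: A = (b + zy)y = (15.9 + 3×12)×12 = 622.8 ft²; P = b + 2y√(1+z²) = 15.9 + 2×12×3.162 = 91.79 ft. Hydraulic radius R = A/P = 622.8/91.79 = 6.785 ft. Q_B = (1.486/0.037)·622.8·6.785^(2/3)·√0.0016 = 3586 ft³/s.
The larger discharge is 3586 ft³/s and the smaller is 1211 ft³/s; the ratio is 2.96.

2.96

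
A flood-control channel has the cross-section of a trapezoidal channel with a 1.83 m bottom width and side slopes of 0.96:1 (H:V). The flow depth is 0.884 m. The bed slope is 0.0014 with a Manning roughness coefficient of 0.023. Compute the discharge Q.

With bottom width b = 1.83 m and side slope z = 0.96: A = (b + zy)y = (1.83 + 0.96×0.884)×0.884 = 2.368 m²; P = b + 2y√(1+z²) = 1.83 + 2×0.884×1.386 = 4.281 m.
Hydraulic radius R = A/P = 2.368/4.281 = 0.5531 m.
Manning's equation: Q = (1/n) A R^(2/3) S^(1/2) = (1/0.023) × 2.368 × 0.5531^(2/3) × 0.0014^(1/2) = 2.6 m³/s.

Q = 2.6 m³/s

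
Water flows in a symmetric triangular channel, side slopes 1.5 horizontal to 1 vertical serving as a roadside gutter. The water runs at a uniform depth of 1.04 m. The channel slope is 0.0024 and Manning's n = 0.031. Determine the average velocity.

For a triangular section with side slope z = 1.5: A = zy² = 1.5×1.04² = 1.622 m²; P = 2y√(1+z²) = 2×1.04×1.803 = 3.75 m.
Hydraulic radius R = A/P = 1.622/3.75 = 0.4327 m.
From Manning's equation, V = (1/n) R^(2/3) S^(1/2) = (1/0.031) × 0.4327^(2/3) × 0.0024^(1/2) = 0.904 m/s.

V = 0.904 m/s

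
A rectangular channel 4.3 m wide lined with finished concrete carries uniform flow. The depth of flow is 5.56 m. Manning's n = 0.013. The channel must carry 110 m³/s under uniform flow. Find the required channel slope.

S = 0.00199

Flow area A = b·y = 4.3 × 5.56 = 23.91 m². Wetted perimeter P = b + 2y = 4.3 + 2×5.56 = 15.42 m.
Hydraulic radius R = A/P = 23.91/15.42 = 1.55 m.
From Manning's equation, S = [nQ / (1 A R^(2/3))]² = [0.013 × 110 / (1 × 23.91 × 1.55^(2/3))]² = 0.00199.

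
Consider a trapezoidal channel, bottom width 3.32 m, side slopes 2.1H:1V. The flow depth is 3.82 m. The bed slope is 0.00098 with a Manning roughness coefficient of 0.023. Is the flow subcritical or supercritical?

subcritical

With bottom width b = 3.32 m and side slope z = 2.1: A = (b + zy)y = (3.32 + 2.1×3.82)×3.82 = 43.33 m²; P = b + 2y√(1+z²) = 3.32 + 2×3.82×2.326 = 21.09 m.
Hydraulic radius R = A/P = 43.33/21.09 = 2.054 m.
V = (1/n) R^(2/3) √S = (1/0.023) × 2.054^(2/3) × √0.00098 = 2.2 m/s. Hydraulic depth D_h = A/T = 43.33/19.36 = 2.237 m.
Froude number Fr = V/√(g·D_h) = 2.2/√(9.81×2.237) = 0.469, which is less than 1, so the flow is subcritical.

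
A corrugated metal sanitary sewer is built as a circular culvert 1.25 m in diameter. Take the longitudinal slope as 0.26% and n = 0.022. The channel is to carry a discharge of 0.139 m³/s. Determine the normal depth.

y_n = 0.275 m

Manning's equation rearranged: A R^(2/3) = nQ / (1·√S) = 0.022 × 0.139 / (√0.0026) = 0.05997.
Trying y = 0.239 m: A R^(2/3) = 0.04517 — short.
Trying y = 0.34 m: A R^(2/3) = 0.09143 — over.
Trying y = 0.275 m: A R^(2/3) = 0.05998 — matches.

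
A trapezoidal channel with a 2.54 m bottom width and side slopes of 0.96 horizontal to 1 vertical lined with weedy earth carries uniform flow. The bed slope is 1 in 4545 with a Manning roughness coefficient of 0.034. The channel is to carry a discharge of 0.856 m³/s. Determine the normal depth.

Manning's equation rearranged: A R^(2/3) = nQ / (1·√S) = 0.034 × 0.856 / (√0.00022) = 1.962.
Trying y = 0.753 m: A R^(2/3) = 1.611 — low.
Trying y = 1.02 m: A R^(2/3) = 2.745 — high.
Trying y = 0.843 m: A R^(2/3) = 1.961 — matches.

y_n = 0.843 m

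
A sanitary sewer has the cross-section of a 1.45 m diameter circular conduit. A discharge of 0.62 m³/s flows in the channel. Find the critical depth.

At critical depth, Q² T / (g A³) = 1, i.e. A³/T = Q²/g = 0.62²/9.81 = 0.03918.
At y = 0.303 m: A³/T = 0.0133 — short.
At y = 0.472 m: A³/T = 0.07466 — over.
At y = 0.4 m: A³/T = 0.0393 — matches.

y_c = 0.4 m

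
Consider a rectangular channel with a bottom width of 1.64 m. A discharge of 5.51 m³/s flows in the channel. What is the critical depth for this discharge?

For a rectangular channel, critical depth y_c = (q²/g)^(1/3) where q = Q/b = 5.51/1.64 = 3.36 m²/s.
So y_c = (3.36²/9.81)^(1/3) = 1.05 m.

y_c = 1.05 m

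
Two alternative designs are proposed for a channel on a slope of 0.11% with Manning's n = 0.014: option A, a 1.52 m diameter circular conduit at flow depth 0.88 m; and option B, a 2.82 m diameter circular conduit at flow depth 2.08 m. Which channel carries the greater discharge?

Channel A: For a circular section of diameter D = 1.52 m at depth y = 0.88 m, the central angle is θ = 2 arccos(1 − 2y/D) = 3.459 rad. Then A = (D²/8)(θ − sin θ) = 1.089 m² and P = Dθ/2 = 2.629 m. Hydraulic radius R = A/P = 1.089/2.629 = 0.4143 m. Q_A = (1/0.014)·1.089·0.4143^(2/3)·√0.0011 = 1.434 m³/s.
Channel B: For a circular section of diameter D = 2.82 m at depth y = 2.08 m, the central angle is θ = 2 arccos(1 − 2y/D) = 4.132 rad. Then A = (D²/8)(θ − sin θ) = 4.939 m² and P = Dθ/2 = 5.826 m. Hydraulic radius R = A/P = 4.939/5.826 = 0.8477 m. Q_B = (1/0.014)·4.939·0.8477^(2/3)·√0.0011 = 10.48 m³/s.
Q_A = 1.434 m³/s vs Q_B = 10.48 m³/s, so channel B carries more.

channel B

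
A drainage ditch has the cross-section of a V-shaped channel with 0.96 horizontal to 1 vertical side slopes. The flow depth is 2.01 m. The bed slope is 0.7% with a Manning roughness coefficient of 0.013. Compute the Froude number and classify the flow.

For a triangular section with side slope z = 0.96: A = zy² = 0.96×2.01² = 3.878 m²; P = 2y√(1+z²) = 2×2.01×1.386 = 5.573 m.
Hydraulic radius R = A/P = 3.878/5.573 = 0.696 m.
V = (1/n) R^(2/3) √S = (1/0.013) × 0.696^(2/3) × √0.007 = 5.054 m/s. Hydraulic depth D_h = A/T = 3.878/3.859 = 1.005 m.
Froude number Fr = V/√(g·D_h) = 5.054/√(9.81×1.005) = 1.61, which is greater than 1, so the flow is supercritical.

supercritical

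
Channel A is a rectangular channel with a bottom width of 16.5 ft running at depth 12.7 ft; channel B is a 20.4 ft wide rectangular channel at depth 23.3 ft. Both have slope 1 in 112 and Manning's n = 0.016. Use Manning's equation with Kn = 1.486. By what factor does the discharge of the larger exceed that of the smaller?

2.86

Channel A: Flow area A = b·y = 16.5 × 12.7 = 209.5 ft². Wetted perimeter P = b + 2y = 16.5 + 2×12.7 = 41.9 ft. Hydraulic radius R = A/P = 209.5/41.9 = 5.001 ft. Q_A = (1.486/0.016)·209.5·5.001^(2/3)·√0.008929 = 5378 ft³/s.
Channel B: Flow area A = b·y = 20.4 × 23.3 = 475.3 ft². Wetted perimeter P = b + 2y = 20.4 + 2×23.3 = 67 ft. Hydraulic radius R = A/P = 475.3/67 = 7.094 ft. Q_B = (1.486/0.016)·475.3·7.094^(2/3)·√0.008929 = 15400 ft³/s.
The larger discharge is 15400 ft³/s and the smaller is 5378 ft³/s; the ratio is 2.86.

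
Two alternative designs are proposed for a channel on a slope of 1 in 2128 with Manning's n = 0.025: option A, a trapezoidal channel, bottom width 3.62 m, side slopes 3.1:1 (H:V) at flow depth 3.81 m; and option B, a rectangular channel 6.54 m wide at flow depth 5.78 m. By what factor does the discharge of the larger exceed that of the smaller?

1.54

Channel A: With bottom width b = 3.62 m and side slope z = 3.1: A = (b + zy)y = (3.62 + 3.1×3.81)×3.81 = 58.79 m²; P = b + 2y√(1+z²) = 3.62 + 2×3.81×3.257 = 28.44 m. Hydraulic radius R = A/P = 58.79/28.44 = 2.067 m. Q_A = (1/0.025)·58.79·2.067^(2/3)·√0.0004699 = 82.73 m³/s.
Channel B: Flow area A = b·y = 6.54 × 5.78 = 37.8 m². Wetted perimeter P = b + 2y = 6.54 + 2×5.78 = 18.1 m. Hydraulic radius R = A/P = 37.8/18.1 = 2.088 m. Q_B = (1/0.025)·37.8·2.088^(2/3)·√0.0004699 = 53.55 m³/s.
The larger discharge is 82.73 m³/s and the smaller is 53.55 m³/s; the ratio is 1.54.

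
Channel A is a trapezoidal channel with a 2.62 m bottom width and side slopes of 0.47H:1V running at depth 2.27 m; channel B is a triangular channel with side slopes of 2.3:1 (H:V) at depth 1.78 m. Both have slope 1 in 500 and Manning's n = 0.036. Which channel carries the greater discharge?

channel A

Channel A: With bottom width b = 2.62 m and side slope z = 0.47: A = (b + zy)y = (2.62 + 0.47×2.27)×2.27 = 8.369 m²; P = b + 2y√(1+z²) = 2.62 + 2×2.27×1.105 = 7.636 m. Hydraulic radius R = A/P = 8.369/7.636 = 1.096 m. Q_A = (1/0.036)·8.369·1.096^(2/3)·√0.002 = 11.05 m³/s.
Channel B: For a triangular section with side slope z = 2.3: A = zy² = 2.3×1.78² = 7.287 m²; P = 2y√(1+z²) = 2×1.78×2.508 = 8.928 m. Hydraulic radius R = A/P = 7.287/8.928 = 0.8162 m. Q_B = (1/0.036)·7.287·0.8162^(2/3)·√0.002 = 7.906 m³/s.
Q_A = 11.05 m³/s vs Q_B = 7.906 m³/s, so channel A carries more.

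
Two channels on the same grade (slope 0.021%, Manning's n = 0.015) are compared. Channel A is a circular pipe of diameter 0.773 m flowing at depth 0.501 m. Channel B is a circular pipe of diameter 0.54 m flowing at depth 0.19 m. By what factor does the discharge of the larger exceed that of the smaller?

Channel A: For a circular section of diameter D = 0.773 m at depth y = 0.501 m, the central angle is θ = 2 arccos(1 − 2y/D) = 3.743 rad. Then A = (D²/8)(θ − sin θ) = 0.3218 m² and P = Dθ/2 = 1.447 m. Hydraulic radius R = A/P = 0.3218/1.447 = 0.2225 m. Q_A = (1/0.015)·0.3218·0.2225^(2/3)·√0.00021 = 0.1142 m³/s.
Channel B: For a circular section of diameter D = 0.54 m at depth y = 0.19 m, the central angle is θ = 2 arccos(1 − 2y/D) = 2.54 rad. Then A = (D²/8)(θ − sin θ) = 0.07195 m² and P = Dθ/2 = 0.6858 m. Hydraulic radius R = A/P = 0.07195/0.6858 = 0.1049 m. Q_B = (1/0.015)·0.07195·0.1049^(2/3)·√0.00021 = 0.01546 m³/s.
The larger discharge is 0.1142 m³/s and the smaller is 0.01546 m³/s; the ratio is 7.38.

7.38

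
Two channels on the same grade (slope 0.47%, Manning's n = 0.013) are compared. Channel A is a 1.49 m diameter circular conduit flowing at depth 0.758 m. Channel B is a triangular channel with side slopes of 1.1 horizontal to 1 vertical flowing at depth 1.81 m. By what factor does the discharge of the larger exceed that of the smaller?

Channel A: For a circular section of diameter D = 1.49 m at depth y = 0.758 m, the central angle is θ = 2 arccos(1 − 2y/D) = 3.176 rad. Then A = (D²/8)(θ − sin θ) = 0.8912 m² and P = Dθ/2 = 2.366 m. Hydraulic radius R = A/P = 0.8912/2.366 = 0.3766 m. Q_A = (1/0.013)·0.8912·0.3766^(2/3)·√0.0047 = 2.451 m³/s.
Channel B: For a triangular section with side slope z = 1.1: A = zy² = 1.1×1.81² = 3.604 m²; P = 2y√(1+z²) = 2×1.81×1.487 = 5.382 m. Hydraulic radius R = A/P = 3.604/5.382 = 0.6696 m. Q_B = (1/0.013)·3.604·0.6696^(2/3)·√0.0047 = 14.55 m³/s.
The larger discharge is 14.55 m³/s and the smaller is 2.451 m³/s; the ratio is 5.94.

5.94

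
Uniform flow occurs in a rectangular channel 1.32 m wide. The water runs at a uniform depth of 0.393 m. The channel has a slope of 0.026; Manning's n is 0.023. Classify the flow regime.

Flow area A = b·y = 1.32 × 0.393 = 0.5188 m². Wetted perimeter P = b + 2y = 1.32 + 2×0.393 = 2.106 m.
Hydraulic radius R = A/P = 0.5188/2.106 = 0.2463 m.
V = (1/n) R^(2/3) √S = (1/0.023) × 0.2463^(2/3) × √0.026 = 2.755 m/s. Hydraulic depth D_h = A/T = 0.5188/1.32 = 0.393 m.
Froude number Fr = V/√(g·D_h) = 2.755/√(9.81×0.393) = 1.4, which is greater than 1, so the flow is supercritical.

supercritical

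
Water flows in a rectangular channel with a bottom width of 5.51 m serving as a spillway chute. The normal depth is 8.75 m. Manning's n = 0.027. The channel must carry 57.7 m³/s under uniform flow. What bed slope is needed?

S = 0.000389

Flow area A = b·y = 5.51 × 8.75 = 48.21 m². Wetted perimeter P = b + 2y = 5.51 + 2×8.75 = 23.01 m.
Hydraulic radius R = A/P = 48.21/23.01 = 2.095 m.
From Manning's equation, S = [nQ / (1 A R^(2/3))]² = [0.027 × 57.7 / (1 × 48.21 × 2.095^(2/3))]² = 0.000389.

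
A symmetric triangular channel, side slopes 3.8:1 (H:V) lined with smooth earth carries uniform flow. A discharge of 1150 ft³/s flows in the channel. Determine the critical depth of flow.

y_c = 5.64 ft

At critical depth, Q² T / (g A³) = 1, i.e. A³/T = Q²/g = 1150²/32.2 = 41070.
Try y = 4.7 ft: A³/T = 16560 — too small.
Try y = 6.1 ft: A³/T = 60980 — too large.
Try y = 5.64 ft: A³/T = 41200 — matches.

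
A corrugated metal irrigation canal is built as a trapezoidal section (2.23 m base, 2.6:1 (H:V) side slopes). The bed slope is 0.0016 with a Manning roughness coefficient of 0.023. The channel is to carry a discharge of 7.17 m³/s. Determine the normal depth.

y_n = 1.08 m

Manning's equation rearranged: A R^(2/3) = nQ / (1·√S) = 0.023 × 7.17 / (√0.0016) = 4.123.
Try y = 0.921 m: A R^(2/3) = 2.957 — low.
Try y = 1.26 m: A R^(2/3) = 5.727 — high.
Try y = 1.08 m: A R^(2/3) = 4.124 — matches.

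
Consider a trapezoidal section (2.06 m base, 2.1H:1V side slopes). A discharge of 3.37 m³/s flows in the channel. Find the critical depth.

At critical depth, Q² T / (g A³) = 1, i.e. A³/T = Q²/g = 3.37²/9.81 = 1.158.
Try y = 0.599 m: A³/T = 1.716 — over.
Try y = 0.536 m: A³/T = 1.155 — close enough.

y_c = 0.536 m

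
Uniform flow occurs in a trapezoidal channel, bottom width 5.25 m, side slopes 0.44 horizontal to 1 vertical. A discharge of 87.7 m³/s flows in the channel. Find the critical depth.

y_c = 2.81 m

At critical depth, Q² T / (g A³) = 1, i.e. A³/T = Q²/g = 87.7²/9.81 = 784.
Trying y = 3.43 m: A³/T = 1507 — over.
Trying y = 2.46 m: A³/T = 509.8 — short.
Trying y = 2.81 m: A³/T = 784.1 — matches.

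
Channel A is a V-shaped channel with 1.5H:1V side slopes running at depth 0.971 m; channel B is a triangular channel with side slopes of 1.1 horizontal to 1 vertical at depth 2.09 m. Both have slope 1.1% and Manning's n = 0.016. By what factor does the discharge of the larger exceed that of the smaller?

5.24

Channel A: For a triangular section with side slope z = 1.5: A = zy² = 1.5×0.971² = 1.414 m²; P = 2y√(1+z²) = 2×0.971×1.803 = 3.501 m. Hydraulic radius R = A/P = 1.414/3.501 = 0.404 m. Q_A = (1/0.016)·1.414·0.404^(2/3)·√0.011 = 5.066 m³/s.
Channel B: For a triangular section with side slope z = 1.1: A = zy² = 1.1×2.09² = 4.805 m²; P = 2y√(1+z²) = 2×2.09×1.487 = 6.214 m. Hydraulic radius R = A/P = 4.805/6.214 = 0.7732 m. Q_B = (1/0.016)·4.805·0.7732^(2/3)·√0.011 = 26.53 m³/s.
The larger discharge is 26.53 m³/s and the smaller is 5.066 m³/s; the ratio is 5.24.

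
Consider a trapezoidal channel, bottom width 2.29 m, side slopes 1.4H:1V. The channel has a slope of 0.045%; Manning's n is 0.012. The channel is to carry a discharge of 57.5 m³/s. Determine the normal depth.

Manning's equation rearranged: A R^(2/3) = nQ / (1·√S) = 0.012 × 57.5 / (√0.00045) = 32.53.
At y = 2.96 m: A R^(2/3) = 25.25 — too small.
At y = 3.85 m: A R^(2/3) = 45.41 — too large.
At y = 3.32 m: A R^(2/3) = 32.55 — matches.

y_n = 3.32 m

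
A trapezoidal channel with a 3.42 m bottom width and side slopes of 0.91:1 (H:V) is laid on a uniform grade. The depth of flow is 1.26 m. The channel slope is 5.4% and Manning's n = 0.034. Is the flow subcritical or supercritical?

supercritical

With bottom width b = 3.42 m and side slope z = 0.91: A = (b + zy)y = (3.42 + 0.91×1.26)×1.26 = 5.754 m²; P = b + 2y√(1+z²) = 3.42 + 2×1.26×1.352 = 6.827 m.
Hydraulic radius R = A/P = 5.754/6.827 = 0.8428 m.
V = (1/n) R^(2/3) √S = (1/0.034) × 0.8428^(2/3) × √0.054 = 6.098 m/s. Hydraulic depth D_h = A/T = 5.754/5.713 = 1.007 m.
Froude number Fr = V/√(g·D_h) = 6.098/√(9.81×1.007) = 1.94, which is greater than 1, so the flow is supercritical.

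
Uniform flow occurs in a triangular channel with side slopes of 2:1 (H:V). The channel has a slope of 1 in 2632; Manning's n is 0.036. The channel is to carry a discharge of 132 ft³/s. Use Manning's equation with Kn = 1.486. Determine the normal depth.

Manning's equation rearranged: A R^(2/3) = nQ / (1.486·√S) = 0.036 × 132 / (1.486 × √0.0003799) = 164.1.
At y = 7.12 ft: A R^(2/3) = 219.4 — high.
At y = 4.85 ft: A R^(2/3) = 78.83 — low.
At y = 6.38 ft: A R^(2/3) = 163.8 — matches.

y_n = 6.38 ft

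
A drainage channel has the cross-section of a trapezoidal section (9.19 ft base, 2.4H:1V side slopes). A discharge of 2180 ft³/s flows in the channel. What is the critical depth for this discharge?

At critical depth, Q² T / (g A³) = 1, i.e. A³/T = Q²/g = 2180²/32.2 = 147600.
Try y = 5.68 ft: A³/T = 59750 — low.
Try y = 8.15 ft: A³/T = 266300 — high.
Try y = 7.08 ft: A³/T = 147500 — close enough.

y_c = 7.08 ft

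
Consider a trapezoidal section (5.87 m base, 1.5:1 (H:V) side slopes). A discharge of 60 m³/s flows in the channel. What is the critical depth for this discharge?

At critical depth, Q² T / (g A³) = 1, i.e. A³/T = Q²/g = 60²/9.81 = 367.
At y = 1.53 m: A³/T = 186.4 — too small.
At y = 2.35 m: A³/T = 833 — too large.
At y = 1.86 m: A³/T = 365 — close enough.

y_c = 1.86 m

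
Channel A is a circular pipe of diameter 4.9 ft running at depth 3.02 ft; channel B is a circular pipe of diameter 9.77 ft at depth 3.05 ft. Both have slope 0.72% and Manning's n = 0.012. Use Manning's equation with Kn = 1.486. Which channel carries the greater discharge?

channel B

Channel A: For a circular section of diameter D = 4.9 ft at depth y = 3.02 ft, the central angle is θ = 2 arccos(1 − 2y/D) = 3.611 rad. Then A = (D²/8)(θ − sin θ) = 12.2 ft² and P = Dθ/2 = 8.847 ft. Hydraulic radius R = A/P = 12.2/8.847 = 1.379 ft. Q_A = (1.486/0.012)·12.2·1.379^(2/3)·√0.0072 = 158.7 ft³/s.
Channel B: For a circular section of diameter D = 9.77 ft at depth y = 3.05 ft, the central angle is θ = 2 arccos(1 − 2y/D) = 2.371 rad. Then A = (D²/8)(θ − sin θ) = 19.99 ft² and P = Dθ/2 = 11.58 ft. Hydraulic radius R = A/P = 19.99/11.58 = 1.725 ft. Q_B = (1.486/0.012)·19.99·1.725^(2/3)·√0.0072 = 302.1 ft³/s.
Q_A = 158.7 ft³/s vs Q_B = 302.1 ft³/s, so channel B carries more.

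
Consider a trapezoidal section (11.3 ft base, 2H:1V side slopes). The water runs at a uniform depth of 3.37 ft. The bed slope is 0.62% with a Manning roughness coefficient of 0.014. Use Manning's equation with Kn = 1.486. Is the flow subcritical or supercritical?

supercritical

With bottom width b = 11.3 ft and side slope z = 2: A = (b + zy)y = (11.3 + 2×3.37)×3.37 = 60.79 ft²; P = b + 2y√(1+z²) = 11.3 + 2×3.37×2.236 = 26.37 ft.
Hydraulic radius R = A/P = 60.79/26.37 = 2.305 ft.
V = (1.486/n) R^(2/3) √S = (1.486/0.014) × 2.305^(2/3) × √0.0062 = 14.59 ft/s. Hydraulic depth D_h = A/T = 60.79/24.78 = 2.453 ft.
Froude number Fr = V/√(g·D_h) = 14.59/√(32.2×2.453) = 1.64, which is greater than 1, so the flow is supercritical.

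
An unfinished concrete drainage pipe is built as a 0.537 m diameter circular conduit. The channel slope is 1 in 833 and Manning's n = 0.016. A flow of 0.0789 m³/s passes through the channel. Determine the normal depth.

Manning's equation rearranged: A R^(2/3) = nQ / (1·√S) = 0.016 × 0.0789 / (√0.0012) = 0.03644.
Try y = 0.252 m: A R^(2/3) = 0.02662 — too small.
Try y = 0.304 m: A R^(2/3) = 0.03643 — ≈ 0.03644.

y_n = 0.304 m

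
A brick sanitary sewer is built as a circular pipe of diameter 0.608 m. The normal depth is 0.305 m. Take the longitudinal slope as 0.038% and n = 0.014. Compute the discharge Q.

Q = 0.0579 m³/s

For a circular section of diameter D = 0.608 m at depth y = 0.305 m, the central angle is θ = 2 arccos(1 − 2y/D) = 3.148 rad. Then A = (D²/8)(θ − sin θ) = 0.1458 m² and P = Dθ/2 = 0.957 m.
Hydraulic radius R = A/P = 0.1458/0.957 = 0.1523 m.
Manning's equation: Q = (1/n) A R^(2/3) S^(1/2) = (1/0.014) × 0.1458 × 0.1523^(2/3) × 0.00038^(1/2) = 0.0579 m³/s.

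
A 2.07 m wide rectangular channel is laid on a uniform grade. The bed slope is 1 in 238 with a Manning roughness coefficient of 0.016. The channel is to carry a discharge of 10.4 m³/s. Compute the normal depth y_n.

y_n = 1.67 m

Manning's equation rearranged: A R^(2/3) = nQ / (1·√S) = 0.016 × 10.4 / (√0.004202) = 2.567.
Try y = 1.99 m: A R^(2/3) = 3.188 — high.
Try y = 1.39 m: A R^(2/3) = 2.031 — low.
Try y = 1.67 m: A R^(2/3) = 2.565 — ≈ 2.567.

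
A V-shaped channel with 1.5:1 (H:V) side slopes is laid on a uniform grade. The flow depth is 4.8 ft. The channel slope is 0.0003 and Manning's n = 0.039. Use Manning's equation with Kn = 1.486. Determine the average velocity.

V = 1.05 ft/s

For a triangular section with side slope z = 1.5: A = zy² = 1.5×4.8² = 34.56 ft²; P = 2y√(1+z²) = 2×4.8×1.803 = 17.31 ft.
Hydraulic radius R = A/P = 34.56/17.31 = 1.997 ft.
From Manning's equation, V = (1.486/n) R^(2/3) S^(1/2) = (1.486/0.039) × 1.997^(2/3) × 0.0003^(1/2) = 1.05 ft/s.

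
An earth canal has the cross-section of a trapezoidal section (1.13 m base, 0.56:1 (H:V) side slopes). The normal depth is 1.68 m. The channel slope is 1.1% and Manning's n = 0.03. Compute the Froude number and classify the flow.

With bottom width b = 1.13 m and side slope z = 0.56: A = (b + zy)y = (1.13 + 0.56×1.68)×1.68 = 3.479 m²; P = b + 2y√(1+z²) = 1.13 + 2×1.68×1.146 = 4.981 m.
Hydraulic radius R = A/P = 3.479/4.981 = 0.6984 m.
V = (1/n) R^(2/3) √S = (1/0.03) × 0.6984^(2/3) × √0.011 = 2.752 m/s. Hydraulic depth D_h = A/T = 3.479/3.012 = 1.155 m.
Froude number Fr = V/√(g·D_h) = 2.752/√(9.81×1.155) = 0.818, which is less than 1, so the flow is subcritical.

subcritical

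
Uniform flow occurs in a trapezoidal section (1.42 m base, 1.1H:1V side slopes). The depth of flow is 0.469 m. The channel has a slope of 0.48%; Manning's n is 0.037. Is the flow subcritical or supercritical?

With bottom width b = 1.42 m and side slope z = 1.1: A = (b + zy)y = (1.42 + 1.1×0.469)×0.469 = 0.9079 m²; P = b + 2y√(1+z²) = 1.42 + 2×0.469×1.487 = 2.814 m.
Hydraulic radius R = A/P = 0.9079/2.814 = 0.3226 m.
V = (1/n) R^(2/3) √S = (1/0.037) × 0.3226^(2/3) × √0.0048 = 0.8808 m/s. Hydraulic depth D_h = A/T = 0.9079/2.452 = 0.3703 m.
Froude number Fr = V/√(g·D_h) = 0.8808/√(9.81×0.3703) = 0.462, which is less than 1, so the flow is subcritical.

subcritical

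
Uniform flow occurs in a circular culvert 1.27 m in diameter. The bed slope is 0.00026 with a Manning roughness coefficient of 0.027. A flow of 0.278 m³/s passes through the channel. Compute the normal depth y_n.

y_n = 0.851 m

Manning's equation rearranged: A R^(2/3) = nQ / (1·√S) = 0.027 × 0.278 / (√0.00026) = 0.4655.
Trying y = 0.971 m: A R^(2/3) = 0.5495 — too large.
Trying y = 0.764 m: A R^(2/3) = 0.3977 — too small.
Trying y = 0.851 m: A R^(2/3) = 0.4654 — ≈ 0.4655.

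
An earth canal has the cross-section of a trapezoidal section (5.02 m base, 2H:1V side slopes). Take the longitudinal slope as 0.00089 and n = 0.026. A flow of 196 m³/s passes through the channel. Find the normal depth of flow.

y_n = 5.34 m

Manning's equation rearranged: A R^(2/3) = nQ / (1·√S) = 0.026 × 196 / (√0.00089) = 170.8.
Trying y = 3.71 m: A R^(2/3) = 76.54 — short.
Trying y = 6.53 m: A R^(2/3) = 269.6 — over.
Trying y = 5.34 m: A R^(2/3) = 170.5 — close enough.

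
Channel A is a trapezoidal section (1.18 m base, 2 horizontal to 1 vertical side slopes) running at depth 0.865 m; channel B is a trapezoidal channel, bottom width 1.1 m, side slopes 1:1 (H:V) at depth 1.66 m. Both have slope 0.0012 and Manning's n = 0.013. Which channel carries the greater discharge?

Channel A: With bottom width b = 1.18 m and side slope z = 2: A = (b + zy)y = (1.18 + 2×0.865)×0.865 = 2.517 m²; P = b + 2y√(1+z²) = 1.18 + 2×0.865×2.236 = 5.048 m. Hydraulic radius R = A/P = 2.517/5.048 = 0.4986 m. Q_A = (1/0.013)·2.517·0.4986^(2/3)·√0.0012 = 4.218 m³/s.
Channel B: With bottom width b = 1.1 m and side slope z = 1: A = (b + zy)y = (1.1 + 1×1.66)×1.66 = 4.582 m²; P = b + 2y√(1+z²) = 1.1 + 2×1.66×1.414 = 5.795 m. Hydraulic radius R = A/P = 4.582/5.795 = 0.7906 m. Q_B = (1/0.013)·4.582·0.7906^(2/3)·√0.0012 = 10.44 m³/s.
Q_A = 4.218 m³/s vs Q_B = 10.44 m³/s, so channel B carries more.

channel B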